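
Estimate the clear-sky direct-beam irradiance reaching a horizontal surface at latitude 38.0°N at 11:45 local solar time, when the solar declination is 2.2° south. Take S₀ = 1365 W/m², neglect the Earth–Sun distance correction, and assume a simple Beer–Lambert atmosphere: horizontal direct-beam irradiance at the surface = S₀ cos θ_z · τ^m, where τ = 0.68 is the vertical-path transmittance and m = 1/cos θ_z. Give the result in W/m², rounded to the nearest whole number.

627 W/m²

Hour angle H = 15° × (11.75 − 12) = -3.75°.
cos θ_z = sin(38.0°) sin(-2.2°) + cos(38.0°) cos(-2.2°) cos(-3.75°) = -0.0236 + 0.7857 = 0.7621.
Air mass m = 1/cos θ_z = 1/0.7621 = 1.312; τ^m = 0.68^1.312 = 0.6029.
Surface direct beam = 1365 × 0.7621 × 0.6029 = 627.18 W/m².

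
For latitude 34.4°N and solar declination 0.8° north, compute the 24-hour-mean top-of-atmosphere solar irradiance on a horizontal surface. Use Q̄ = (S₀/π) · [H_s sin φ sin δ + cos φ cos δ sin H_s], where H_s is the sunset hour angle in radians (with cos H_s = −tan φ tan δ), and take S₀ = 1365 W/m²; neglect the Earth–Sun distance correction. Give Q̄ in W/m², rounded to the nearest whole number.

−tan φ tan δ = −(0.6847)(0.0140) = -0.0096; H_s = arccos(-0.0096) = 90.55°. In radians, H_s = 1.5804.
H_s sin φ sin δ = 1.5804 × 0.5650 × 0.0140 = 0.0125.
cos φ cos δ sin H_s = 0.8251 × 0.9999 × 1.0000 = 0.8250.
Q̄ = (1365/π) × (0.0125 + 0.8250) = 434.49 × 0.8375 = 363.89 W/m².

364 W/m²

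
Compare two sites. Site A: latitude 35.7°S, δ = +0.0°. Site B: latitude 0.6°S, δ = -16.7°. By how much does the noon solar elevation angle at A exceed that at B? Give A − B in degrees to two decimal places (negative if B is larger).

-19.60°

A: 90° − |-35.7 − (0.0)| = 54.30°.
B: 90° − |-0.6 − (-16.7)| = 73.90°.
A − B = 54.30 − 73.90 = -19.60°.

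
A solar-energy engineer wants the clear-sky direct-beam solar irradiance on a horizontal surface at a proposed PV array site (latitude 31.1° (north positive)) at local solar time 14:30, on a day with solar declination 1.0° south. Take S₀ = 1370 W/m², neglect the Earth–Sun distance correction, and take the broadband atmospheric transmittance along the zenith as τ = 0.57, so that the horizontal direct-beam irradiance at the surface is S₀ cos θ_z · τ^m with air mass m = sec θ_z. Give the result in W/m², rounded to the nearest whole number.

Hour angle H = 15° × (14.5 − 12) = 37.50°.
cos θ_z = sin(31.1°) sin(-1.0°) + cos(31.1°) cos(-1.0°) cos(37.50°) = -0.0090 + 0.6792 = 0.6702.
Air mass m = 1/cos θ_z = 1/0.6702 = 1.492; τ^m = 0.57^1.492 = 0.4323.
Surface direct beam = 1370 × 0.6702 × 0.4323 = 396.93 W/m².

397 W/m²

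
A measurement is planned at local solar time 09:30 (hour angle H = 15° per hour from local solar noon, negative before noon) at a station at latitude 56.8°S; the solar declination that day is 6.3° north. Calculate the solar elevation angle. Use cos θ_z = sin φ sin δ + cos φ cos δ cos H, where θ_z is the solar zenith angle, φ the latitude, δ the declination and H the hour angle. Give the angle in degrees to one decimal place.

Hour angle H = 15° × (9.5 − 12) = -37.50°.
cos θ_z = sin φ sin δ + cos φ cos δ cos H = (-0.8368)(0.1097) + (0.5476)(0.9940)(0.7934) = 0.3401.
θ_z = arccos(0.3401) = 70.12°, so the elevation is 90° − 70.12° = 19.88°.

19.9°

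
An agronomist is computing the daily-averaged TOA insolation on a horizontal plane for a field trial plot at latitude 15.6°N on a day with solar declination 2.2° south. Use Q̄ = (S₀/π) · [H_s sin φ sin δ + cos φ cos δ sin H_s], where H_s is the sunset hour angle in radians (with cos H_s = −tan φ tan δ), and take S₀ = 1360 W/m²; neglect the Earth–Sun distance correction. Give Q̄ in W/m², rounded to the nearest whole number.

410 W/m²

−tan φ tan δ = −(0.2792)(-0.0384) = 0.0107; H_s = arccos(0.0107) = 89.39°. In radians, H_s = 1.5601.
H_s sin φ sin δ = 1.5601 × 0.2689 × -0.0384 = -0.0161.
cos φ cos δ sin H_s = 0.9632 × 0.9993 × 0.9999 = 0.9624.
Q̄ = (1360/π) × (-0.0161 + 0.9624) = 432.90 × 0.9463 = 409.65 W/m².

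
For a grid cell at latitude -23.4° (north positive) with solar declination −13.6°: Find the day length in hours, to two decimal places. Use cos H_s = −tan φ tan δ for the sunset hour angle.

12.80 hours

cos H_s = −tan(-23.4°) · tan(-13.6°) = -0.1047, so H_s = arccos(-0.1047) = 96.01°.
Day length = 2 H_s / 15° h⁻¹ = 192.02° / 15 = 12.801 h.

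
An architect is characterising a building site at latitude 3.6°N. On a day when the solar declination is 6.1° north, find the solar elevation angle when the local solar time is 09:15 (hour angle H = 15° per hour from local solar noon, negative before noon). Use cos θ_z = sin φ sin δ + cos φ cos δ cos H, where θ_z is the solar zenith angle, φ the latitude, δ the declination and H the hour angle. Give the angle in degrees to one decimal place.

Hour angle H = 15° × (9.25 − 12) = -41.25°.
cos θ_z = sin(3.6°) sin(6.1°) + cos(3.6°) cos(6.1°) cos(-41.25°) = 0.0067 + 0.7461 = 0.7528.
θ_z = arccos(0.7528) = 41.17°, so the elevation is 90° − 41.17° = 48.83°.

48.8°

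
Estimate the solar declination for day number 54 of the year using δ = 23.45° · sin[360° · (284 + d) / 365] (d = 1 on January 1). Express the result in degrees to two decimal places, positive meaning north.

-10.51°

360 × (284 + 54) / 365 = 333.370°; sin(333.370°) = -0.4482.
δ = 23.45 × -0.4482 = -10.510° ≈ -10.51°.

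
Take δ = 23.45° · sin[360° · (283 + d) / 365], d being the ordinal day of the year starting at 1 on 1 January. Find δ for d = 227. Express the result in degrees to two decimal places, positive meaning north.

360 × (283 + 227) / 365 = 503.014°; sin(503.014°) = 0.6016.
δ = 23.45 × 0.6016 = 14.108° ≈ +14.11°.

+14.11°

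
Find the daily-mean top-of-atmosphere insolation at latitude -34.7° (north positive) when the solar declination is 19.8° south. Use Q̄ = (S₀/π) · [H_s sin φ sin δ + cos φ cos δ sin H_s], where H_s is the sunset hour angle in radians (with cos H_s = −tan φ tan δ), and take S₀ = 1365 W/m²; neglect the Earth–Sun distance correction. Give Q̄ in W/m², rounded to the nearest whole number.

The sunset hour angle satisfies cos H_s = −tan φ tan δ = -0.2493, giving H_s = 104.44°. In radians, H_s = 1.8228.
H_s sin φ sin δ = 1.8228 × -0.5693 × -0.3387 = 0.3515.
cos φ cos δ sin H_s = 0.8221 × 0.9409 × 0.9684 = 0.7491.
Q̄ = (1365/π) × (0.3515 + 0.7491) = 434.49 × 1.1006 = 478.20 W/m².

478 W/m²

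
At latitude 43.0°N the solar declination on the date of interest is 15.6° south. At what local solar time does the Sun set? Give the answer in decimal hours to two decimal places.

cos H_s = −tan(43.0°) · tan(-15.6°) = 0.2604, so H_s = arccos(0.2604) = 74.91°.
Sunset is at 12 + H_s/15 = 12 + 4.994 = 16.994 h local solar time.

16.99 h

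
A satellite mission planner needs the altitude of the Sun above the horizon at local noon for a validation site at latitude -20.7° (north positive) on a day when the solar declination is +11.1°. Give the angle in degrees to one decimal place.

At local solar noon the hour angle is zero, so the elevation is 90° − |φ − δ| = 90° − |-20.7° − (11.1°)| = 90° − 31.8° = 58.2°.

58.2°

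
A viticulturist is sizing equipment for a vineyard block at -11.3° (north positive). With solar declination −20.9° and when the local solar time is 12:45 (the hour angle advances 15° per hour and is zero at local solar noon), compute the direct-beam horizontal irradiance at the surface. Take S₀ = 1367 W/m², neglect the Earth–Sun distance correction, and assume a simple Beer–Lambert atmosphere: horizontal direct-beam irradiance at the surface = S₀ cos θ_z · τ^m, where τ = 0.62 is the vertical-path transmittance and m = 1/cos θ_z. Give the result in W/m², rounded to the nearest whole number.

Hour angle H = 15° × (12.75 − 12) = 11.25°.
With φ = -11.3°, δ = -20.9°, H = 11.25°: sin φ sin δ = 0.0699, cos φ cos δ cos H = 0.8985, so cos θ_z = 0.9684.
Air mass m = 1/cos θ_z = 1/0.9684 = 1.033; τ^m = 0.62^1.033 = 0.6103.
Surface direct beam = 1367 × 0.9684 × 0.6103 = 807.92 W/m².

808 W/m²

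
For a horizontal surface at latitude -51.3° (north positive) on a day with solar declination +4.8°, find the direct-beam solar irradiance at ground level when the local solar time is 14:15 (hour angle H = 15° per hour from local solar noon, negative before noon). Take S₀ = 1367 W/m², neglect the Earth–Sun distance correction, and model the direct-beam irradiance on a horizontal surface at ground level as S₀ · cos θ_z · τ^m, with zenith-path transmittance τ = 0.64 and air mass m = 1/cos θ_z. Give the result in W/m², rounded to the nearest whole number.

Hour angle H = 15° × (14.25 − 12) = 33.75°.
With φ = -51.3°, δ = 4.8°, H = 33.75°: sin φ sin δ = -0.0653, cos φ cos δ cos H = 0.5180, so cos θ_z = 0.4527.
Air mass m = 1/cos θ_z = 1/0.4527 = 2.209; τ^m = 0.64^2.209 = 0.3731.
Surface direct beam = 1367 × 0.4527 × 0.3731 = 230.89 W/m².

231 W/m²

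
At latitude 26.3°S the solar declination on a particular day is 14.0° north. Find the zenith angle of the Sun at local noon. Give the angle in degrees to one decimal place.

At local solar noon the hour angle is zero, so the zenith angle is |φ − δ| = |-26.3° − (14.0°)| = 40.3°.

40.3°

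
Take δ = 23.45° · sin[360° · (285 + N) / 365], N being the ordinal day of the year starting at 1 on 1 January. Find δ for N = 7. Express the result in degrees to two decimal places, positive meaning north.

-22.30°

360 × (285 + 7) / 365 = 288.000°; sin(288.000°) = -0.9511.
δ = 23.45 × -0.9511 = -22.303° ≈ -22.30°.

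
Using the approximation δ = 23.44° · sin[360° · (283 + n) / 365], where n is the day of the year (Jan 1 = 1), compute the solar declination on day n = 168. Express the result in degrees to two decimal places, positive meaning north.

+23.34°

360 × (283 + 168) / 365 = 444.822°; sin(444.822°) = 0.9959.
δ = 23.44 × 0.9959 = 23.344° ≈ +23.34°.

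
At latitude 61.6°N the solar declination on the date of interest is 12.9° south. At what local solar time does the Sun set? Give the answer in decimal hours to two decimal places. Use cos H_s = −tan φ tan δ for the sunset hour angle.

−tan φ tan δ = −(1.8495)(-0.2290) = 0.4235; H_s = arccos(0.4235) = 64.94°.
Sunset is at 12 + H_s/15 = 12 + 4.329 = 16.329 h local solar time.

16.33 h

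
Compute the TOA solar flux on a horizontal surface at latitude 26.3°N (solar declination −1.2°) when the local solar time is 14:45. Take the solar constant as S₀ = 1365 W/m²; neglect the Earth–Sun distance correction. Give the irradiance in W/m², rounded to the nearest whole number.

Hour angle H = 15° × (14.75 − 12) = 41.25°.
cos θ_z = sin(26.3°) sin(-1.2°) + cos(26.3°) cos(-1.2°) cos(41.25°) = -0.0093 + 0.6739 = 0.6646.
Top-of-atmosphere irradiance = S₀ cos θ_z = 1365 × 0.6646 = 907.18 W/m².

907 W/m²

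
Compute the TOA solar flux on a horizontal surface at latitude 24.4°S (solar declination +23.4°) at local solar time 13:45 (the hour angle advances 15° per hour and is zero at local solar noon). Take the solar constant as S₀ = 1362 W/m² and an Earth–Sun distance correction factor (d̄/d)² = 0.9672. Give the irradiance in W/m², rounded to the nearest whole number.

Hour angle H = 15° × (13.75 − 12) = 26.25°.
cos θ_z = sin(-24.4°) sin(23.4°) + cos(-24.4°) cos(23.4°) cos(26.25°) = -0.1641 + 0.7496 = 0.5855.
Top-of-atmosphere irradiance = S₀ (d̄/d)² cos θ_z = 1362 × 0.9672 × 0.5855 = 771.29 W/m².

771 W/m²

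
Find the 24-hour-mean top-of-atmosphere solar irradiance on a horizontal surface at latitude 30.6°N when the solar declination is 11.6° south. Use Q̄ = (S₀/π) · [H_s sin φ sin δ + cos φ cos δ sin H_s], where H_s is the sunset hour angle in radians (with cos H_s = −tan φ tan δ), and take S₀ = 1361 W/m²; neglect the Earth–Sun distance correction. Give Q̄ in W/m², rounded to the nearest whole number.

−tan φ tan δ = −(0.5914)(-0.2053) = 0.1214; H_s = arccos(0.1214) = 83.03°. In radians, H_s = 1.4491.
H_s sin φ sin δ = 1.4491 × 0.5090 × -0.2011 = -0.1483.
cos φ cos δ sin H_s = 0.8607 × 0.9796 × 0.9926 = 0.8369.
Q̄ = (1361/π) × (-0.1483 + 0.8369) = 433.22 × 0.6886 = 298.32 W/m².

298 W/m²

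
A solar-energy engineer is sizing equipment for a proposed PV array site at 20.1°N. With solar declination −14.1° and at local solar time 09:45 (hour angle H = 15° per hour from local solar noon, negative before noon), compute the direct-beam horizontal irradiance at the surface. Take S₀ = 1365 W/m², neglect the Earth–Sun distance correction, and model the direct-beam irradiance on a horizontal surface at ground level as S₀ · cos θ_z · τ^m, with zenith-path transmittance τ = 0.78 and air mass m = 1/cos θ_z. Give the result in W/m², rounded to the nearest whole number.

Hour angle H = 15° × (9.75 − 12) = -33.75°.
cos θ_z = sin φ sin δ + cos φ cos δ cos H = (0.3437)(-0.2436) + (0.9391)(0.9699)(0.8315) = 0.6736.
Air mass m = 1/cos θ_z = 1/0.6736 = 1.485; τ^m = 0.78^1.485 = 0.6914.
Surface direct beam = 1365 × 0.6736 × 0.6914 = 635.72 W/m².

636 W/m²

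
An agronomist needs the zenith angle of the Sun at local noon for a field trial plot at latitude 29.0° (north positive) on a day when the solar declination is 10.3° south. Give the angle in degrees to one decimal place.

39.3°

At local solar noon the hour angle is zero, so the zenith angle is |φ − δ| = |29.0° − (-10.3°)| = 39.3°.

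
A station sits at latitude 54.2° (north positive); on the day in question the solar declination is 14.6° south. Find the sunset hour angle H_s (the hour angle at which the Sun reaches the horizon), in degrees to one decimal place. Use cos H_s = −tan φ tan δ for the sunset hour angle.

−tan φ tan δ = −(1.3865)(-0.2605) = 0.3612; H_s = arccos(0.3612) = 68.83°.

68.8°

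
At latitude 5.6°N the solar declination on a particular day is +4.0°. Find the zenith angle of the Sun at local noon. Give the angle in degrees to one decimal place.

At local solar noon the hour angle is zero, so the zenith angle is |φ − δ| = |5.6° − (4.0°)| = 1.6°.

1.6°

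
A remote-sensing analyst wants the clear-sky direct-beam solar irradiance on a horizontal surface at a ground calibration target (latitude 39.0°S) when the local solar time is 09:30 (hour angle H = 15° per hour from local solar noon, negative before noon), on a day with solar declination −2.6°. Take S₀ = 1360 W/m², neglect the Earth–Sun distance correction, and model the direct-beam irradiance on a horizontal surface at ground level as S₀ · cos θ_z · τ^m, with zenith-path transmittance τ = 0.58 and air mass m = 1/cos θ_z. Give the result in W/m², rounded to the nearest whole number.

Hour angle H = 15° × (9.5 − 12) = -37.50°.
cos θ_z = sin(-39.0°) sin(-2.6°) + cos(-39.0°) cos(-2.6°) cos(-37.50°) = 0.0285 + 0.6159 = 0.6444.
Air mass m = 1/cos θ_z = 1/0.6444 = 1.552; τ^m = 0.58^1.552 = 0.4294.
Surface direct beam = 1360 × 0.6444 × 0.4294 = 376.32 W/m².

376 W/m²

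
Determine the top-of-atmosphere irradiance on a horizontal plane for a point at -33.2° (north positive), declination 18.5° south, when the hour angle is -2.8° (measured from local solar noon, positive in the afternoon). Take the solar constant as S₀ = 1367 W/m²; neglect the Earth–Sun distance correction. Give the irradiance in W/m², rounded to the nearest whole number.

1321 W/m²

cos θ_z = sin(-33.2°) sin(-18.5°) + cos(-33.2°) cos(-18.5°) cos(-2.80°) = 0.1737 + 0.7926 = 0.9663.
Top-of-atmosphere irradiance = S₀ cos θ_z = 1367 × 0.9663 = 1320.93 W/m².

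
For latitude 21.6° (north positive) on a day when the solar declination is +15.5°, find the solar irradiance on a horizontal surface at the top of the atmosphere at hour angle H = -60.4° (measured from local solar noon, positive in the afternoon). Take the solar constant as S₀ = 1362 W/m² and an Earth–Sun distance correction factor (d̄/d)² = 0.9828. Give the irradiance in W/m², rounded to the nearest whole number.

With φ = 21.6°, δ = 15.5°, H = -60.40°: sin φ sin δ = 0.0984, cos φ cos δ cos H = 0.4426, so cos θ_z = 0.5410.
Top-of-atmosphere irradiance = S₀ (d̄/d)² cos θ_z = 1362 × 0.9828 × 0.5410 = 724.17 W/m².

724 W/m²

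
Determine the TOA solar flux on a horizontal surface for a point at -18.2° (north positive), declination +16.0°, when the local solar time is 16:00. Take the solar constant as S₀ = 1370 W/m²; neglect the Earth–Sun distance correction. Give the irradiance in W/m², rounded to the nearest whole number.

Hour angle H = 15° × (16 − 12) = 60.00°.
cos θ_z = sin φ sin δ + cos φ cos δ cos H = (-0.3123)(0.2756) + (0.9500)(0.9613)(0.5000) = 0.3705.
Top-of-atmosphere irradiance = S₀ cos θ_z = 1370 × 0.3705 = 507.58 W/m².

508 W/m²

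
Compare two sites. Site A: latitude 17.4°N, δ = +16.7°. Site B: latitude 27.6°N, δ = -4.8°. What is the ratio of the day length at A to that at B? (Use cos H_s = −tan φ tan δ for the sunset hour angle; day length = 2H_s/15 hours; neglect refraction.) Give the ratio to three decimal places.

A: H_s = arccos(−tan 17.4° · tan 16.7°) = 95.39°, so 2H_s/15 = 12.7187 h.
B: H_s = arccos(−tan 27.6° · tan -4.8°) = 87.48°, so 2H_s/15 = 11.6640 h.
Ratio A/B = 12.7187 / 11.6640 = 1.0904.

1.090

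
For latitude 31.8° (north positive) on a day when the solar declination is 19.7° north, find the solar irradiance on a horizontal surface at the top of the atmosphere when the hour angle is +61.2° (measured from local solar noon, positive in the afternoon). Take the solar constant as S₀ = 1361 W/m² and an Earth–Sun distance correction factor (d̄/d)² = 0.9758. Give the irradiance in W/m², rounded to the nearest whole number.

With φ = 31.8°, δ = 19.7°, H = 61.20°: sin φ sin δ = 0.1776, cos φ cos δ cos H = 0.3855, so cos θ_z = 0.5631.
Top-of-atmosphere irradiance = S₀ (d̄/d)² cos θ_z = 1361 × 0.9758 × 0.5631 = 747.83 W/m².

748 W/m²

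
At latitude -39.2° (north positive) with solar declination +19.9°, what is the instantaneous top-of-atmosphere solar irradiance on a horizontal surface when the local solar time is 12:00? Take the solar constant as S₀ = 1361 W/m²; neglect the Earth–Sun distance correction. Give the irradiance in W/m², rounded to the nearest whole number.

Hour angle H = 15° × (12 − 12) = 0.00°.
With φ = -39.2°, δ = 19.9°, H = 0.00°: sin φ sin δ = -0.2151, cos φ cos δ cos H = 0.7287, so cos θ_z = 0.5136.
Top-of-atmosphere irradiance = S₀ cos θ_z = 1361 × 0.5136 = 699.01 W/m².

699 W/m²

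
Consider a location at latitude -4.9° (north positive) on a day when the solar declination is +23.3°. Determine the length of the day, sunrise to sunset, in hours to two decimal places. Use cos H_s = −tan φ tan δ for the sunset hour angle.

11.72 hours

−tan φ tan δ = −(-0.0857)(0.4307) = 0.0369; H_s = arccos(0.0369) = 87.89°.
Day length = 2 H_s / 15° h⁻¹ = 175.78° / 15 = 11.719 h.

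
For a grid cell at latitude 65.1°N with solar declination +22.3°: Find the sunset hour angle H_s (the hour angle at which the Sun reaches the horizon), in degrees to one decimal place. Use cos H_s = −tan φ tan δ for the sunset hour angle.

−tan φ tan δ = −(2.1543)(0.4101) = -0.8835; H_s = arccos(-0.8835) = 152.07°.

152.1°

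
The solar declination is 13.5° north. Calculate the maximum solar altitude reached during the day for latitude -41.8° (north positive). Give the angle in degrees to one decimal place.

34.7°

At local solar noon the hour angle is zero, so the elevation is 90° − |φ − δ| = 90° − |-41.8° − (13.5°)| = 90° − 55.3° = 34.7°.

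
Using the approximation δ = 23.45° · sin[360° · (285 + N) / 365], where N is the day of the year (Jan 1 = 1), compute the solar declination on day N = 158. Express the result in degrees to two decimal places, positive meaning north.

360 × (285 + 158) / 365 = 436.932°; sin(436.932°) = 0.9741.
δ = 23.45 × 0.9741 = 22.843° ≈ +22.84°.

+22.84°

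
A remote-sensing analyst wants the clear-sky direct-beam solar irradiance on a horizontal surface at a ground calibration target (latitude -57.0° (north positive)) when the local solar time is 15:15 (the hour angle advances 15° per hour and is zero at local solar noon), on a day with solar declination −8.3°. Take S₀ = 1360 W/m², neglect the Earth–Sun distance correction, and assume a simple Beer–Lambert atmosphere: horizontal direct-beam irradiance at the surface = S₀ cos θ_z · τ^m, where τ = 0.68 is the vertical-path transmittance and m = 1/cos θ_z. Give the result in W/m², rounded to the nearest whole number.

Hour angle H = 15° × (15.25 − 12) = 48.75°.
cos θ_z = sin φ sin δ + cos φ cos δ cos H = (-0.8387)(-0.1444) + (0.5446)(0.9895)(0.6593) = 0.4764.
Air mass m = 1/cos θ_z = 1/0.4764 = 2.099; τ^m = 0.68^2.099 = 0.4451.
Surface direct beam = 1360 × 0.4764 × 0.4451 = 288.38 W/m².

288 W/m²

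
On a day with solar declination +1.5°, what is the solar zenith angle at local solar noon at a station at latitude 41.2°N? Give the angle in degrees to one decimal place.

39.7°

At local solar noon the hour angle is zero, so the zenith angle is |φ − δ| = |41.2° − (1.5°)| = 39.7°.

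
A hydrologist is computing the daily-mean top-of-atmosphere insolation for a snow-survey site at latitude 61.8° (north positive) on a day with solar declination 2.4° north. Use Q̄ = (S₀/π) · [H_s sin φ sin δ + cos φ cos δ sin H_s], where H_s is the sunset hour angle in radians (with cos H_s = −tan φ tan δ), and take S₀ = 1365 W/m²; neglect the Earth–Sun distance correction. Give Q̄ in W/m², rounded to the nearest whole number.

cos H_s = −tan(61.8°) · tan(2.4°) = -0.0782, so H_s = arccos(-0.0782) = 94.49°. In radians, H_s = 1.6492.
H_s sin φ sin δ = 1.6492 × 0.8813 × 0.0419 = 0.0609.
cos φ cos δ sin H_s = 0.4726 × 0.9991 × 0.9969 = 0.4707.
Q̄ = (1365/π) × (0.0609 + 0.4707) = 434.49 × 0.5316 = 230.97 W/m².

231 W/m²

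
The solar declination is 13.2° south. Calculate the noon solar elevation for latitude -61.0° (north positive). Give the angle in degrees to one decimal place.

42.2°

At local solar noon the hour angle is zero, so the elevation is 90° − |φ − δ| = 90° − |-61.0° − (-13.2°)| = 90° − 47.8° = 42.2°.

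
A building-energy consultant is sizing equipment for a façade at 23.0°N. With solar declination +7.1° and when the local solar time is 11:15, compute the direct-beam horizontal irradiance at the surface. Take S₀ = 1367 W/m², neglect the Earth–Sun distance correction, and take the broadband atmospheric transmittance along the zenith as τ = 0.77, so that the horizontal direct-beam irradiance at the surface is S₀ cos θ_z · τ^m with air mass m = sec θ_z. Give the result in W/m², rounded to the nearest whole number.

Hour angle H = 15° × (11.25 − 12) = -11.25°.
With φ = 23.0°, δ = 7.1°, H = -11.25°: sin φ sin δ = 0.0483, cos φ cos δ cos H = 0.8959, so cos θ_z = 0.9442.
Air mass m = 1/cos θ_z = 1/0.9442 = 1.059; τ^m = 0.77^1.059 = 0.7582.
Surface direct beam = 1367 × 0.9442 × 0.7582 = 978.62 W/m².

979 W/m²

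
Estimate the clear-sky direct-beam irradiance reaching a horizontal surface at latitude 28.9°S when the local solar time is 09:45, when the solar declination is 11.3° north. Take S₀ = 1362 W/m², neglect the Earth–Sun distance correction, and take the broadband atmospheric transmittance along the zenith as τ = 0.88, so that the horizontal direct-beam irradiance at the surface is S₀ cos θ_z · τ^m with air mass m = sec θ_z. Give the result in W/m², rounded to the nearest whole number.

Hour angle H = 15° × (9.75 − 12) = -33.75°.
cos θ_z = sin φ sin δ + cos φ cos δ cos H = (-0.4833)(0.1959) + (0.8755)(0.9806)(0.8315) = 0.6192.
Air mass m = 1/cos θ_z = 1/0.6192 = 1.615; τ^m = 0.88^1.615 = 0.8135.
Surface direct beam = 1362 × 0.6192 × 0.8135 = 686.07 W/m².

686 W/m²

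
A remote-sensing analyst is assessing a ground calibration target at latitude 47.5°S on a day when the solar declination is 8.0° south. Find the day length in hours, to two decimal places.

The sunset hour angle satisfies cos H_s = −tan φ tan δ = -0.1534, giving H_s = 98.82°.
Day length = 2 H_s / 15° h⁻¹ = 197.64° / 15 = 13.176 h.

13.18 hours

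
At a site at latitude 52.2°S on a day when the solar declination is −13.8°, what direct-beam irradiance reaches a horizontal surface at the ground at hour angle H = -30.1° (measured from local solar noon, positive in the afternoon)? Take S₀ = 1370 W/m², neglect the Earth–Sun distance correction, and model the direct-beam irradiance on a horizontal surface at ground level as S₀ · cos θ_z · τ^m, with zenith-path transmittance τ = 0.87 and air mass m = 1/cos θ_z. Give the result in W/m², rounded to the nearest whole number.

With φ = -52.2°, δ = -13.8°, H = -30.10°: sin φ sin δ = 0.1885, cos φ cos δ cos H = 0.5150, so cos θ_z = 0.7035.
Air mass m = 1/cos θ_z = 1/0.7035 = 1.421; τ^m = 0.87^1.421 = 0.8205.
Surface direct beam = 1370 × 0.7035 × 0.8205 = 790.79 W/m².

791 W/m²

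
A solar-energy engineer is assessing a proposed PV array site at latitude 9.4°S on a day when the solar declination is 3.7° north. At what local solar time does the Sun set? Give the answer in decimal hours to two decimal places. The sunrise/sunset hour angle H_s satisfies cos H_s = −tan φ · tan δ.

−tan φ tan δ = −(-0.1655)(0.0647) = 0.0107; H_s = arccos(0.0107) = 89.39°.
Sunset is at 12 + H_s/15 = 12 + 5.959 = 17.959 h local solar time.

17.96 h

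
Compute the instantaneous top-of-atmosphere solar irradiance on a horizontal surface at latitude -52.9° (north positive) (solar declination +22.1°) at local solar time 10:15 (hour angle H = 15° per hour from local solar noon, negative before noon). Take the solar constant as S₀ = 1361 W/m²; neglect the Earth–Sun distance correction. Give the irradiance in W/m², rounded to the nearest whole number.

Hour angle H = 15° × (10.25 − 12) = -26.25°.
cos θ_z = sin(-52.9°) sin(22.1°) + cos(-52.9°) cos(22.1°) cos(-26.25°) = -0.3001 + 0.5013 = 0.2012.
Top-of-atmosphere irradiance = S₀ cos θ_z = 1361 × 0.2012 = 273.83 W/m².

274 W/m²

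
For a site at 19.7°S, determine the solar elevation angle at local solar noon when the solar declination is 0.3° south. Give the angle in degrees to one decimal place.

70.6°

At local solar noon the hour angle is zero, so the elevation is 90° − |φ − δ| = 90° − |-19.7° − (-0.3°)| = 90° − 19.4° = 70.6°.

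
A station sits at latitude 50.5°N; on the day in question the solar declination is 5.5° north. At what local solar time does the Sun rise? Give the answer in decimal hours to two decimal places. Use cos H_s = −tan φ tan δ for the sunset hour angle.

The sunset hour angle satisfies cos H_s = −tan φ tan δ = -0.1168, giving H_s = 96.71°.
Sunrise is at 12 − H_s/15 = 12 − 6.447 = 5.553 h local solar time.

5.55 h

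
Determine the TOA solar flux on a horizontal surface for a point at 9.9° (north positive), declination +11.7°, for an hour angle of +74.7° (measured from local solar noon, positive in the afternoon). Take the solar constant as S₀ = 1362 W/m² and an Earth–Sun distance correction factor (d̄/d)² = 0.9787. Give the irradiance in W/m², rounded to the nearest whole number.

cos θ_z = sin(9.9°) sin(11.7°) + cos(9.9°) cos(11.7°) cos(74.70°) = 0.0349 + 0.2545 = 0.2894.
Top-of-atmosphere irradiance = S₀ (d̄/d)² cos θ_z = 1362 × 0.9787 × 0.2894 = 385.77 W/m².

386 W/m²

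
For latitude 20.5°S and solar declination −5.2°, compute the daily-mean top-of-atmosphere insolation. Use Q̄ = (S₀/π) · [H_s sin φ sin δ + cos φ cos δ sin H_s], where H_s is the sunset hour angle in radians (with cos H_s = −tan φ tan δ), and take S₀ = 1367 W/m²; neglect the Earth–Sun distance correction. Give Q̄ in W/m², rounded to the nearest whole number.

The sunset hour angle satisfies cos H_s = −tan φ tan δ = -0.0340, giving H_s = 91.95°. In radians, H_s = 1.6048.
H_s sin φ sin δ = 1.6048 × -0.3502 × -0.0906 = 0.0509.
cos φ cos δ sin H_s = 0.9367 × 0.9959 × 0.9994 = 0.9323.
Q̄ = (1367/π) × (0.0509 + 0.9323) = 435.13 × 0.9832 = 427.82 W/m².

428 W/m²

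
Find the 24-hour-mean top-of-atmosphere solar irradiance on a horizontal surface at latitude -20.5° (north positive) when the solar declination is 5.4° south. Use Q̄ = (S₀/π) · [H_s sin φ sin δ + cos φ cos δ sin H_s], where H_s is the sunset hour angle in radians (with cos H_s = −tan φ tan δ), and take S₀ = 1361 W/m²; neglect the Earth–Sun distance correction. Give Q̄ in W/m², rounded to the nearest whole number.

−tan φ tan δ = −(-0.3739)(-0.0945) = -0.0353; H_s = arccos(-0.0353) = 92.02°. In radians, H_s = 1.6061.
H_s sin φ sin δ = 1.6061 × -0.3502 × -0.0941 = 0.0529.
cos φ cos δ sin H_s = 0.9367 × 0.9956 × 0.9994 = 0.9320.
Q̄ = (1361/π) × (0.0529 + 0.9320) = 433.22 × 0.9849 = 426.68 W/m².

427 W/m²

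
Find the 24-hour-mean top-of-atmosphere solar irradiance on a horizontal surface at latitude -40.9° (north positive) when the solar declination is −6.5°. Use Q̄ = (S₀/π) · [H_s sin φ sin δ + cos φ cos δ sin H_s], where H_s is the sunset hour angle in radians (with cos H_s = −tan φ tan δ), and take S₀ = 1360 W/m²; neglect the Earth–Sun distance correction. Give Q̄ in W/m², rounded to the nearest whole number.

The sunset hour angle satisfies cos H_s = −tan φ tan δ = -0.0987, giving H_s = 95.66°. In radians, H_s = 1.6696.
H_s sin φ sin δ = 1.6696 × -0.6547 × -0.1132 = 0.1237.
cos φ cos δ sin H_s = 0.7559 × 0.9936 × 0.9951 = 0.7474.
Q̄ = (1360/π) × (0.1237 + 0.7474) = 432.90 × 0.8711 = 377.10 W/m².

377 W/m²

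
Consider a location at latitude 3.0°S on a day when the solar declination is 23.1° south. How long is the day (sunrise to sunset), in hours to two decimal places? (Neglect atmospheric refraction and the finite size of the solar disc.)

12.17 hours

cos H_s = −tan(-3.0°) · tan(-23.1°) = -0.0224, so H_s = arccos(-0.0224) = 91.28°.
Day length = 2 H_s / 15° h⁻¹ = 182.56° / 15 = 12.171 h.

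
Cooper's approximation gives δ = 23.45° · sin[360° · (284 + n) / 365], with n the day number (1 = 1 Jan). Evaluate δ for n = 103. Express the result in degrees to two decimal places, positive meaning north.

+8.67°

360 × (284 + 103) / 365 = 381.699°; sin(381.699°) = 0.3697.
δ = 23.45 × 0.3697 = 8.669° ≈ +8.67°.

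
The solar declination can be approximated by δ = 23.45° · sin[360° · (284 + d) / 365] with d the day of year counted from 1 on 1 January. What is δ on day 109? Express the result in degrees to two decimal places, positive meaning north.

+10.87°

360 × (284 + 109) / 365 = 387.616°; sin(387.616°) = 0.4635.
δ = 23.45 × 0.4635 = 10.869° ≈ +10.87°.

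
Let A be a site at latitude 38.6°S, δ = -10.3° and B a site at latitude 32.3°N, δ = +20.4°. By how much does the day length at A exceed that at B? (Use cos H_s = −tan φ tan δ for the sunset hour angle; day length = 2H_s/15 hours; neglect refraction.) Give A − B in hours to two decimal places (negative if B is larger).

-0.70 h

A: H_s = arccos(−tan -38.6° · tan -10.3°) = 98.34°, so 2H_s/15 = 13.1120 h.
B: H_s = arccos(−tan 32.3° · tan 20.4°) = 103.60°, so 2H_s/15 = 13.8133 h.
A − B = 13.1120 − 13.8133 = -0.7013 h.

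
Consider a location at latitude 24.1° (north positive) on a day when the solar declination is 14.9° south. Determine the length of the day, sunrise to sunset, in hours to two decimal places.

11.09 hours

−tan φ tan δ = −(0.4473)(-0.2661) = 0.1190; H_s = arccos(0.1190) = 83.17°.
Day length = 2 H_s / 15° h⁻¹ = 166.34° / 15 = 11.089 h.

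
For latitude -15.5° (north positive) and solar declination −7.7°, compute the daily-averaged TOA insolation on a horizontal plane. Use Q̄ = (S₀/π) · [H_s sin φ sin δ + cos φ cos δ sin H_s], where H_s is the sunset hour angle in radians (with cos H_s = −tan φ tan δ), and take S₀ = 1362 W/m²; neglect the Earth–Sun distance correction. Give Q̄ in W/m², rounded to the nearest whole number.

−tan φ tan δ = −(-0.2773)(-0.1352) = -0.0375; H_s = arccos(-0.0375) = 92.15°. In radians, H_s = 1.6083.
H_s sin φ sin δ = 1.6083 × -0.2672 × -0.1340 = 0.0576.
cos φ cos δ sin H_s = 0.9636 × 0.9910 × 0.9993 = 0.9543.
Q̄ = (1362/π) × (0.0576 + 0.9543) = 433.54 × 1.0119 = 438.70 W/m².

439 W/m²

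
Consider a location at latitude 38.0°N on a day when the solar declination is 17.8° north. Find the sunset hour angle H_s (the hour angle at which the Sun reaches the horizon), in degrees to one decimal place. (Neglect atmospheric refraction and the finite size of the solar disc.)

104.5°

−tan φ tan δ = −(0.7813)(0.3211) = -0.2509; H_s = arccos(-0.2509) = 104.53°.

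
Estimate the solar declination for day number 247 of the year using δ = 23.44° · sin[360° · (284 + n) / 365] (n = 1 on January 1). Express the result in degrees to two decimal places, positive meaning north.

360 × (284 + 247) / 365 = 523.726°; sin(523.726°) = 0.2802.
δ = 23.44 × 0.2802 = 6.568° ≈ +6.57°.

+6.57°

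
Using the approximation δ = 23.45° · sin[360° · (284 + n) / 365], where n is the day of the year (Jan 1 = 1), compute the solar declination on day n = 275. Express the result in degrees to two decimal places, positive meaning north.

360 × (284 + 275) / 365 = 551.342°; sin(551.342°) = -0.1967.
δ = 23.45 × -0.1967 = -4.613° ≈ -4.61°.

-4.61°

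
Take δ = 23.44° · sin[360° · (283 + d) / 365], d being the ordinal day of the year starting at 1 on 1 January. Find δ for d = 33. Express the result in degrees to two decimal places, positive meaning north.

-17.51°

360 × (283 + 33) / 365 = 311.671°; sin(311.671°) = -0.7470.
δ = 23.44 × -0.7470 = -17.510° ≈ -17.51°.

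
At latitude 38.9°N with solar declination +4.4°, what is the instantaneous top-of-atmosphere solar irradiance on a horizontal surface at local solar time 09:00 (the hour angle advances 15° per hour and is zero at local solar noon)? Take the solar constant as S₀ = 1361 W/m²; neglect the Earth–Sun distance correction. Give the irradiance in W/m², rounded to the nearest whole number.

812 W/m²

Hour angle H = 15° × (9 − 12) = -45.00°.
cos θ_z = sin(38.9°) sin(4.4°) + cos(38.9°) cos(4.4°) cos(-45.00°) = 0.0482 + 0.5487 = 0.5969.
Top-of-atmosphere irradiance = S₀ cos θ_z = 1361 × 0.5969 = 812.38 W/m².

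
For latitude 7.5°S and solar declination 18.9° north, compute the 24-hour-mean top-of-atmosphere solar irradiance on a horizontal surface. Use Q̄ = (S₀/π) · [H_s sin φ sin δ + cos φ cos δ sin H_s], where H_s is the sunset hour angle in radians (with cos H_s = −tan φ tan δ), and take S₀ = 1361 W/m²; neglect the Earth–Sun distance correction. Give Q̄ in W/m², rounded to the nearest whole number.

−tan φ tan δ = −(-0.1317)(0.3424) = 0.0451; H_s = arccos(0.0451) = 87.42°. In radians, H_s = 1.5258.
H_s sin φ sin δ = 1.5258 × -0.1305 × 0.3239 = -0.0645.
cos φ cos δ sin H_s = 0.9914 × 0.9461 × 0.9990 = 0.9370.
Q̄ = (1361/π) × (-0.0645 + 0.9370) = 433.22 × 0.8725 = 377.98 W/m².

378 W/m²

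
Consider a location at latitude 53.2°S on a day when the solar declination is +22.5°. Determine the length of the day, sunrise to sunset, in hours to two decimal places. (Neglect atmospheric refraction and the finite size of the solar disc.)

7.52 hours

−tan φ tan δ = −(-1.3367)(0.4142) = 0.5537; H_s = arccos(0.5537) = 56.38°.
Day length = 2 H_s / 15° h⁻¹ = 112.76° / 15 = 7.517 h.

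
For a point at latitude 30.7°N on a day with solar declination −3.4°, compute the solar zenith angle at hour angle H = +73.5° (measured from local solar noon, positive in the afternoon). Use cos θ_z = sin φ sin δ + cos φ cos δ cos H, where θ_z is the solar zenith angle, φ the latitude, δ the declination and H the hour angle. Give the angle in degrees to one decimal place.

77.7°

cos θ_z = sin(30.7°) sin(-3.4°) + cos(30.7°) cos(-3.4°) cos(73.50°) = -0.0303 + 0.2438 = 0.2135.
θ_z = arccos(0.2135) = 77.67°.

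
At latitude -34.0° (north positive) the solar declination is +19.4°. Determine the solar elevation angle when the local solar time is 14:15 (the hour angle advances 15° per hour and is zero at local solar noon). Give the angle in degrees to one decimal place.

Hour angle H = 15° × (14.25 − 12) = 33.75°.
With φ = -34.0°, δ = 19.4°, H = 33.75°: sin φ sin δ = -0.1857, cos φ cos δ cos H = 0.6502, so cos θ_z = 0.4645.
θ_z = arccos(0.4645) = 62.32°, so the elevation is 90° − 62.32° = 27.68°.

27.7°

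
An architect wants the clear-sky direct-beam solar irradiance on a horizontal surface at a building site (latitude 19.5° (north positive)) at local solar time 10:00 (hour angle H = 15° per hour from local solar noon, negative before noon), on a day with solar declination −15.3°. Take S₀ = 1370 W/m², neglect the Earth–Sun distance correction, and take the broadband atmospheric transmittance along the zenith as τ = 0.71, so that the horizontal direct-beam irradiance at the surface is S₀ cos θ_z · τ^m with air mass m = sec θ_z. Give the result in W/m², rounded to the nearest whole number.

587 W/m²

Hour angle H = 15° × (10 − 12) = -30.00°.
cos θ_z = sin(19.5°) sin(-15.3°) + cos(19.5°) cos(-15.3°) cos(-30.00°) = -0.0881 + 0.7874 = 0.6993.
Air mass m = 1/cos θ_z = 1/0.6993 = 1.430; τ^m = 0.71^1.430 = 0.6128.
Surface direct beam = 1370 × 0.6993 × 0.6128 = 587.09 W/m².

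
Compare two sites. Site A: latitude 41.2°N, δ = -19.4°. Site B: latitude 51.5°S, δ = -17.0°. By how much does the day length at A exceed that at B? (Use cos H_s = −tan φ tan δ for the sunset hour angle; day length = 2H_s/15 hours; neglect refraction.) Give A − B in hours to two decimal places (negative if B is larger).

-5.41 h

A: H_s = arccos(−tan 41.2° · tan -19.4°) = 72.04°, so 2H_s/15 = 9.6053 h.
B: H_s = arccos(−tan -51.5° · tan -17.0°) = 112.60°, so 2H_s/15 = 15.0133 h.
A − B = 9.6053 − 15.0133 = -5.4080 h.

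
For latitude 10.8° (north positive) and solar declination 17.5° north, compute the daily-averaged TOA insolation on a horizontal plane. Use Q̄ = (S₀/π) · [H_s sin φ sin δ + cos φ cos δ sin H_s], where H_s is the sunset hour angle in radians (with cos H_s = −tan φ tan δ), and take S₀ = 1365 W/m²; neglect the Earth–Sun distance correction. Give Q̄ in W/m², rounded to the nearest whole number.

cos H_s = −tan(10.8°) · tan(17.5°) = -0.0601, so H_s = arccos(-0.0601) = 93.45°. In radians, H_s = 1.6310.
H_s sin φ sin δ = 1.6310 × 0.1874 × 0.3007 = 0.0919.
cos φ cos δ sin H_s = 0.9823 × 0.9537 × 0.9982 = 0.9351.
Q̄ = (1365/π) × (0.0919 + 0.9351) = 434.49 × 1.0270 = 446.22 W/m².

446 W/m²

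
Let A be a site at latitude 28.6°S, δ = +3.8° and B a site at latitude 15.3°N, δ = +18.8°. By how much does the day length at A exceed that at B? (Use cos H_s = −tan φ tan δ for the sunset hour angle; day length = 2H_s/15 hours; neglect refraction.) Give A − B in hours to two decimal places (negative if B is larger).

-0.99 h

A: H_s = arccos(−tan -28.6° · tan 3.8°) = 87.92°, so 2H_s/15 = 11.7227 h.
B: H_s = arccos(−tan 15.3° · tan 18.8°) = 95.34°, so 2H_s/15 = 12.7120 h.
A − B = 11.7227 − 12.7120 = -0.9893 h.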